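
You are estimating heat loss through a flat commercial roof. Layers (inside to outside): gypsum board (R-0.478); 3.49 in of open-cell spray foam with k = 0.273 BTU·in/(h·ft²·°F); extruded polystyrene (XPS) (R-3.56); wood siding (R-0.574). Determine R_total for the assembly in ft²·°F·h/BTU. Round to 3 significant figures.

3.49/0.273 = 12.78
R_total = 0.478 + 12.78 + 3.56 + 0.574 = 17.4 ft²·°F·h/BTU

17.4 ft²·°F·h/BTU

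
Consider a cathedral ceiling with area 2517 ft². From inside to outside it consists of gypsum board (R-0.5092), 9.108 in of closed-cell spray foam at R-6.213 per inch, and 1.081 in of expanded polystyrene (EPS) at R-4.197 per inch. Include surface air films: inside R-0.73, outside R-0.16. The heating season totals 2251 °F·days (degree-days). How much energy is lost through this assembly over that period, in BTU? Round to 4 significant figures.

2175000 BTU

9.108 × 6.213 = 56.588
1.081 × 4.197 = 4.537
R_total = 0.73 + 0.5092 + 56.588 + 4.537 + 0.16 = 62.524 ft²·°F·h/BTU
E = A × HDD × 24 / R = 2517 × 2251 × 24 / 62.524 = 2174800 BTU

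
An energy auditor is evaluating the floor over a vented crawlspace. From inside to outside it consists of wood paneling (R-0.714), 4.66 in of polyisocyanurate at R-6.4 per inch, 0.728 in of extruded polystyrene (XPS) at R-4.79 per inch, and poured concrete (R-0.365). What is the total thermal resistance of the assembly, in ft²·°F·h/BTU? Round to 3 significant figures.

34.4 ft²·°F·h/BTU

4.66 × 6.4 = 29.82
0.728 × 4.79 = 3.487
R_total = 0.714 + 29.82 + 3.487 + 0.365 = 34.39 ft²·°F·h/BTU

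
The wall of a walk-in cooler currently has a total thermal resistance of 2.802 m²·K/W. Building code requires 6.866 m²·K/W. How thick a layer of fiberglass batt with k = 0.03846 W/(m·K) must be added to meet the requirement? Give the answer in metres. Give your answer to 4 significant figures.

ΔR = 6.866 − 2.802 = 4.064 m²·K/W
L = ΔR × k = 4.064 × 0.03846 = 0.1563 m

0.1563 m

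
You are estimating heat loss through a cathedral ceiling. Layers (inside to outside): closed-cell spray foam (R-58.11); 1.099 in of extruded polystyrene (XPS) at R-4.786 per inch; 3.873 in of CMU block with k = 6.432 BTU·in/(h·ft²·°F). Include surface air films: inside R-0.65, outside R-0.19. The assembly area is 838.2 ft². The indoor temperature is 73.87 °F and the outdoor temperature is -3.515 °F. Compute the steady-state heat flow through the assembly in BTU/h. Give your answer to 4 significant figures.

1001 BTU/h

1.099 × 4.786 = 5.2598
3.873/6.432 = 0.60215
R_total = 0.65 + 58.11 + 5.2598 + 0.60215 + 0.19 = 64.812 ft²·°F·h/BTU
Q = A·ΔT/R = 838.2 × (73.87 − (-3.515)) / 64.812 = 1000.8 BTU/h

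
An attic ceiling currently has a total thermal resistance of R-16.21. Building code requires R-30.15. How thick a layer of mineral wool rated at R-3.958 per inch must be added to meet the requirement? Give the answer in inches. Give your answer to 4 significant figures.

3.522 in

ΔR = 30.15 − 16.21 = 13.94 ft²·°F·h/BTU
L = ΔR / (R/in) = 13.94/3.958 = 3.522 in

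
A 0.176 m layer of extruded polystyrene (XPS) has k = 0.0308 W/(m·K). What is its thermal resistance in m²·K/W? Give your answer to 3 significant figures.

5.71 m²·K/W

R = L/k = 0.176/0.0308 = 5.714 m²·K/W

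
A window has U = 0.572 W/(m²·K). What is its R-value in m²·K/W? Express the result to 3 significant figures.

1.75 m²·K/W

R = 1/U = 1/0.572 = 1.748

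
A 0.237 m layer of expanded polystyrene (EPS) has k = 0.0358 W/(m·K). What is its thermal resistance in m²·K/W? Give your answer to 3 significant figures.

R = L/k = 0.237/0.0358 = 6.62 m²·K/W

6.62 m²·K/W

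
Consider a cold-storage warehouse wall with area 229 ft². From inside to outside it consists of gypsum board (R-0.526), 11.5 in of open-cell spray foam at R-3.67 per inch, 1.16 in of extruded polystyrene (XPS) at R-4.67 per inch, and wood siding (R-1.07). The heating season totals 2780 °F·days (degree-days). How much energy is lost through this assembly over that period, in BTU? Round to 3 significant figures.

310000 BTU

11.5 × 3.67 = 42.2
1.16 × 4.67 = 5.417
R_total = 0.526 + 42.2 + 5.417 + 1.07 = 49.22 ft²·°F·h/BTU
E = A × HDD × 24 / R = 229 × 2780 × 24 / 49.22 = 310400 BTU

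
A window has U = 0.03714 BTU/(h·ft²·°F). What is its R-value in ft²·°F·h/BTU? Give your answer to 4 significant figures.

R = 1/U = 1/0.03714 = 26.925

26.93 ft²·°F·h/BTU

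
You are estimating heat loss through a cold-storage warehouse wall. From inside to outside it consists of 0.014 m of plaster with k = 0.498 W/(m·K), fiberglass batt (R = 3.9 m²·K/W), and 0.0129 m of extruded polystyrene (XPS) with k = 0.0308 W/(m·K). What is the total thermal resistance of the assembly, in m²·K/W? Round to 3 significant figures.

0.014/0.498 = 0.02811
0.0129/0.0308 = 0.4188
R_total = 0.02811 + 3.9 + 0.4188 = 4.347 m²·K/W

4.35 m²·K/W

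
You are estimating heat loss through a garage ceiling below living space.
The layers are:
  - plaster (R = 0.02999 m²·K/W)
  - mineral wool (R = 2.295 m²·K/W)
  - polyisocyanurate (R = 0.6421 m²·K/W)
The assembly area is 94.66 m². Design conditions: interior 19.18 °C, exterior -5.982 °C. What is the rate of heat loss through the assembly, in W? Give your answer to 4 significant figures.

R_total = 0.02999 + 2.295 + 0.6421 = 2.9671 m²·K/W
Q = A·ΔT/R = 94.66 × (19.18 − (-5.982)) / 2.9671 = 802.75 W

802.8 W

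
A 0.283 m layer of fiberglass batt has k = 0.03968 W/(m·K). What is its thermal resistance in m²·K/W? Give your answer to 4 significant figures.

R = L/k = 0.283/0.03968 = 7.1321 m²·K/W

7.132 m²·K/W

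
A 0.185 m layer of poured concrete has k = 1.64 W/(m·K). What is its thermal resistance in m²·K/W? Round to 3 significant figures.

0.113 m²·K/W

R = L/k = 0.185/1.64 = 0.1128 m²·K/W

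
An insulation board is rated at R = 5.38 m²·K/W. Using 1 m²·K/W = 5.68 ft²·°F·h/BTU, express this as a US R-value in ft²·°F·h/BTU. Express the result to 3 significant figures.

30.6 ft²·°F·h/BTU

R_US = 5.38 × 5.68 = 30.56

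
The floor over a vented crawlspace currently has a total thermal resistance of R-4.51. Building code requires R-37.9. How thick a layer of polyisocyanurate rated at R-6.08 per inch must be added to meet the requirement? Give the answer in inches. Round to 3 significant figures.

ΔR = 37.9 − 4.51 = 33.39 ft²·°F·h/BTU
L = ΔR / (R/in) = 33.39/6.08 = 5.492 in

5.49 in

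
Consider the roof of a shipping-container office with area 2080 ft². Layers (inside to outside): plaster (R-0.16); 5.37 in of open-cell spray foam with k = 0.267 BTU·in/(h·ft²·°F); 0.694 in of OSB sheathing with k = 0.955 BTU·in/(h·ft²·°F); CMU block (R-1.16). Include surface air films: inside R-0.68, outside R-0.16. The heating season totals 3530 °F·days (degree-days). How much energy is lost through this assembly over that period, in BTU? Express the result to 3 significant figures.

5.37/0.267 = 20.11
0.694/0.955 = 0.7267
R_total = 0.68 + 0.16 + 20.11 + 0.7267 + 1.16 + 0.16 = 23 ft²·°F·h/BTU
E = A × HDD × 24 / R = 2080 × 3530 × 24 / 23 = 7662000 BTU

7660000 BTU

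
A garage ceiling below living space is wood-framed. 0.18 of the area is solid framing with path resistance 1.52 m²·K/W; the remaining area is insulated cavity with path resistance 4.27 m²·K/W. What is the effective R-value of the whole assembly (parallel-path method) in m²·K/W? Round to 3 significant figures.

U_eff = 0.82/4.27 + 0.18/1.52 = 0.192 + 0.1184 = 0.3105
R_eff = 1/U_eff = 3.221 m²·K/W

3.22 m²·K/W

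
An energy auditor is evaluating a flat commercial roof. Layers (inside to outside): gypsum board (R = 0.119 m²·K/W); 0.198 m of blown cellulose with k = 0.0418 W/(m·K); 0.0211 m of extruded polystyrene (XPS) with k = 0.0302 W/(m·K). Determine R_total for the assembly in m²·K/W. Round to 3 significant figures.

0.198/0.0418 = 4.737
0.0211/0.0302 = 0.6987
R_total = 0.119 + 4.737 + 0.6987 = 5.555 m²·K/W

5.55 m²·K/W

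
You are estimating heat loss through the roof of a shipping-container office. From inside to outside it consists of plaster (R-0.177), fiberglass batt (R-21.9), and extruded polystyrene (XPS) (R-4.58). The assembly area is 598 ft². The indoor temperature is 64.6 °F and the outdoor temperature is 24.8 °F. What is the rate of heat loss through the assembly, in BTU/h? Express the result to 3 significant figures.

893 BTU/h

R_total = 0.177 + 21.9 + 4.58 = 26.66 ft²·°F·h/BTU
Q = A·ΔT/R = 598 × (64.6 − 24.8) / 26.66 = 892.8 BTU/h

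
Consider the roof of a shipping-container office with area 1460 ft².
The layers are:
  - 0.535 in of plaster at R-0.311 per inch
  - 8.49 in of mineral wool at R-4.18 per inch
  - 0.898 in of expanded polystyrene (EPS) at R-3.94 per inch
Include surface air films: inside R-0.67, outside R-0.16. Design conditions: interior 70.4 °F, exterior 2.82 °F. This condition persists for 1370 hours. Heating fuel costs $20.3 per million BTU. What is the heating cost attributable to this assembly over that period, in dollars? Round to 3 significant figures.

0.535 × 0.311 = 0.1664
8.49 × 4.18 = 35.49
0.898 × 3.94 = 3.538
R_total = 0.67 + 0.1664 + 35.49 + 3.538 + 0.16 = 40.02 ft²·°F·h/BTU
Q = 1460 × (70.4 − 2.82) / 40.02 = 2465 BTU/h
E = 2465 × 1370 = 3377000 BTU
Cost = 3377000/10⁶ × 20.3 = $68.56

68.6 dollars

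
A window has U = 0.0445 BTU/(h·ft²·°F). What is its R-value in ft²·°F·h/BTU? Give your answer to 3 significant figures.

R = 1/U = 1/0.0445 = 22.47

22.5 ft²·°F·h/BTU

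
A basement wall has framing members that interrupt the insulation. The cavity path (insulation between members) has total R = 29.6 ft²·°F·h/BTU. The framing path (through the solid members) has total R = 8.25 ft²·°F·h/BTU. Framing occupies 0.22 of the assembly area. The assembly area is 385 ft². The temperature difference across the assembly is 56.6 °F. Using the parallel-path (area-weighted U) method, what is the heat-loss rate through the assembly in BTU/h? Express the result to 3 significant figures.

1160 BTU/h

U_eff = 0.78/29.6 + 0.22/8.25 = 0.02635 + 0.02667 = 0.05302
R_eff = 1/U_eff = 18.86 ft²·°F·h/BTU
Q = 385 × 56.6 / 18.86 = 1155 BTU/h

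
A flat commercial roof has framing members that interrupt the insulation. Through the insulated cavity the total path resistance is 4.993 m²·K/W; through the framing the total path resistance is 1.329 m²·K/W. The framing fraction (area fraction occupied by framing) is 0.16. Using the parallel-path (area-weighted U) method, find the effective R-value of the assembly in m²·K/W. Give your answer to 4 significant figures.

3.465 m²·K/W

U_eff = 0.84/4.993 + 0.16/1.329 = 0.16824 + 0.12039 = 0.28863
R_eff = 1/U_eff = 3.4647 m²·K/W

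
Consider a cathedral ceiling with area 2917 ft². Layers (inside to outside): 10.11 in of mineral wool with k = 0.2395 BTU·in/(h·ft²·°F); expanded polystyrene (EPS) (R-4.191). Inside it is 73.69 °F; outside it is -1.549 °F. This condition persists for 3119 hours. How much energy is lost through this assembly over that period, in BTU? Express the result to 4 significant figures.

10.11/0.2395 = 42.213
R_total = 42.213 + 4.191 = 46.404 ft²·°F·h/BTU
Q = 2917 × (73.69 − (-1.549)) / 46.404 = 4729.6 BTU/h
E = 4729.6 × 3119 = 14752000 BTU

14750000 BTU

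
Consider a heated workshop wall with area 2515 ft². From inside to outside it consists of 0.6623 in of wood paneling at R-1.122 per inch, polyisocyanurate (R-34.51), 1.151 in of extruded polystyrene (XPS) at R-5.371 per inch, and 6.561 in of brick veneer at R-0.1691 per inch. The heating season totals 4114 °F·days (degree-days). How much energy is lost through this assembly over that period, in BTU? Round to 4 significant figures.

5837000 BTU

0.6623 × 1.122 = 0.7431
1.151 × 5.371 = 6.182
6.561 × 0.1691 = 1.1095
R_total = 0.7431 + 34.51 + 6.182 + 1.1095 = 42.545 ft²·°F·h/BTU
E = A × HDD × 24 / R = 2515 × 4114 × 24 / 42.545 = 5836700 BTU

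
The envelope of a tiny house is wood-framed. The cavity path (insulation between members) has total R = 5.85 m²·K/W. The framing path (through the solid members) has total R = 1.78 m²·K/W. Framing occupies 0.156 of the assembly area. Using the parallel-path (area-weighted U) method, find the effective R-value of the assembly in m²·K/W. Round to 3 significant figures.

U_eff = 0.844/5.85 + 0.156/1.78 = 0.1443 + 0.08764 = 0.2319
R_eff = 1/U_eff = 4.312 m²·K/W

4.31 m²·K/W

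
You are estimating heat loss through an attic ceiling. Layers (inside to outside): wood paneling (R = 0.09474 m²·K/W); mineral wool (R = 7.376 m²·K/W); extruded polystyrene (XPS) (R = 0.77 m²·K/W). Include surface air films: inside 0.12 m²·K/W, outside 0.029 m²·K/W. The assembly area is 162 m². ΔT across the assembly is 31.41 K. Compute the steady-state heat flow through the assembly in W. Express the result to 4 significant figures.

606.5 W

R_total = 0.12 + 0.09474 + 7.376 + 0.77 + 0.029 = 8.3897 m²·K/W
Q = A·ΔT/R = 162 × 31.41 / 8.3897 = 606.51 W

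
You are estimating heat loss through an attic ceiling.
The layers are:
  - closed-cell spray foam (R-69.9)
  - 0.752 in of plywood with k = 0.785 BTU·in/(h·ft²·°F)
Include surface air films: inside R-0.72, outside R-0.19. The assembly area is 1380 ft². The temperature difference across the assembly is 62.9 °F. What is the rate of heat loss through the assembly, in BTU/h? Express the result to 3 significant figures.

1210 BTU/h

0.752/0.785 = 0.958
R_total = 0.72 + 69.9 + 0.958 + 0.19 = 71.77 ft²·°F·h/BTU
Q = A·ΔT/R = 1380 × 62.9 / 71.77 = 1209 BTU/h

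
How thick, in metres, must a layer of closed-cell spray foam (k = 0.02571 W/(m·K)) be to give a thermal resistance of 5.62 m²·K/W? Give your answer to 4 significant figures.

L = R·k = 5.62 × 0.02571 = 0.14449 m

0.1445 m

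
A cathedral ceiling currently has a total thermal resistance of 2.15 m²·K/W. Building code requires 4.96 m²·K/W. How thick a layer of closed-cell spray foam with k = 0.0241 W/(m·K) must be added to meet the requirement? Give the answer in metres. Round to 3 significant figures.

ΔR = 4.96 − 2.15 = 2.81 m²·K/W
L = ΔR × k = 2.81 × 0.0241 = 0.06772 m

0.0677 m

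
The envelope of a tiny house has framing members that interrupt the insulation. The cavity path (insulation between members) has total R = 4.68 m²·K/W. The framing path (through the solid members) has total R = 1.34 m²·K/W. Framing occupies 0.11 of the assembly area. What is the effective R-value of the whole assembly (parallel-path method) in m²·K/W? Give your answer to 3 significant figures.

3.67 m²·K/W

U_eff = 0.89/4.68 + 0.11/1.34 = 0.1902 + 0.08209 = 0.2723
R_eff = 1/U_eff = 3.673 m²·K/W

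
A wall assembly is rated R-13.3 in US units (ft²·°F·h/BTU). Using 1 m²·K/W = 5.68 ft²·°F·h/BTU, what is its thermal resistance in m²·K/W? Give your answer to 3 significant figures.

R_SI = 13.3/5.68 = 2.342

2.34 m²·K/W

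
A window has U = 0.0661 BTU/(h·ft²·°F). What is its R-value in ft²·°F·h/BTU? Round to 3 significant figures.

15.1 ft²·°F·h/BTU

R = 1/U = 1/0.0661 = 15.13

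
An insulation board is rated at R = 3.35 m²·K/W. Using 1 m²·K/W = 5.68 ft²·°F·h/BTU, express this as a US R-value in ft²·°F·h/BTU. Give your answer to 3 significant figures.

R_US = 3.35 × 5.68 = 19.03

19.0 ft²·°F·h/BTU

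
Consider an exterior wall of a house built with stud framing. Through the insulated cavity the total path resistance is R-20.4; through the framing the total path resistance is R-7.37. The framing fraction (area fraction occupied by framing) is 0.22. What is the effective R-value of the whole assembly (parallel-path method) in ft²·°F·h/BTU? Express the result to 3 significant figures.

14.7 ft²·°F·h/BTU

U_eff = 0.78/20.4 + 0.22/7.37 = 0.03824 + 0.02985 = 0.06809
R_eff = 1/U_eff = 14.69 ft²·°F·h/BTU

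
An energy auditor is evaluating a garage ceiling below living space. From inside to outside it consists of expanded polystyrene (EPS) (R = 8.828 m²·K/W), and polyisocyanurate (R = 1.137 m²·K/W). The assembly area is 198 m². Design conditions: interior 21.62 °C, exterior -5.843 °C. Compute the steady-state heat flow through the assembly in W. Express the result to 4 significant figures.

545.7 W

R_total = 8.828 + 1.137 = 9.965 m²·K/W
Q = A·ΔT/R = 198 × (21.62 − (-5.843)) / 9.965 = 545.68 W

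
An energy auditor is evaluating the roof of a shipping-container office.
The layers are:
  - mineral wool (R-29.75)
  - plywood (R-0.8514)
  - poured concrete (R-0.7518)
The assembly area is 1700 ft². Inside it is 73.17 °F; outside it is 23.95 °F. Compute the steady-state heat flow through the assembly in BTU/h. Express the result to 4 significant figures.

2669 BTU/h

R_total = 29.75 + 0.8514 + 0.7518 = 31.353 ft²·°F·h/BTU
Q = A·ΔT/R = 1700 × (73.17 − 23.95) / 31.353 = 2668.8 BTU/h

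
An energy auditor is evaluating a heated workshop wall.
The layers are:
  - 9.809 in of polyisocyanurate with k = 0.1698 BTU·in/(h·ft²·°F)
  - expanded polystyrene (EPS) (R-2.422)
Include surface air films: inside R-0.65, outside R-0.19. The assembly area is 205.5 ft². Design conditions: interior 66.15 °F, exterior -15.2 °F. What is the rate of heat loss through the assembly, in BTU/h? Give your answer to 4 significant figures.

9.809/0.1698 = 57.768
R_total = 0.65 + 57.768 + 2.422 + 0.19 = 61.03 ft²·°F·h/BTU
Q = A·ΔT/R = 205.5 × (66.15 − (-15.2)) / 61.03 = 273.92 BTU/h

273.9 BTU/h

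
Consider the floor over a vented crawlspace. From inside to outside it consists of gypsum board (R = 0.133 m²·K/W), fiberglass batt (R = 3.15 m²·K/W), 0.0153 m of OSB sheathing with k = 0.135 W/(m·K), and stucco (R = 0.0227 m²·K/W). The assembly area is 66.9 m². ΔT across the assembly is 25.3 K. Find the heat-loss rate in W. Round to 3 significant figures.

495 W

0.0153/0.135 = 0.1133
R_total = 0.133 + 3.15 + 0.1133 + 0.0227 = 3.419 m²·K/W
Q = A·ΔT/R = 66.9 × 25.3 / 3.419 = 495 W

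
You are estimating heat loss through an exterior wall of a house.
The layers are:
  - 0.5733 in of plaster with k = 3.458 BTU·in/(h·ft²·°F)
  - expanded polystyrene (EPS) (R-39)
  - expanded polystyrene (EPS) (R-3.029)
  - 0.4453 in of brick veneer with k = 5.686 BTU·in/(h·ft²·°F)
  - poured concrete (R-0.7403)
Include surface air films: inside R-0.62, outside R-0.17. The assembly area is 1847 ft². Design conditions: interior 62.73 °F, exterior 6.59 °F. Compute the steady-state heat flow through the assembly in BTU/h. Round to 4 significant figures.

0.5733/3.458 = 0.16579
0.4453/5.686 = 0.078315
R_total = 0.62 + 0.16579 + 39 + 3.029 + 0.078315 + 0.7403 + 0.17 = 43.803 ft²·°F·h/BTU
Q = A·ΔT/R = 1847 × (62.73 − 6.59) / 43.803 = 2367.2 BTU/h

2367 BTU/h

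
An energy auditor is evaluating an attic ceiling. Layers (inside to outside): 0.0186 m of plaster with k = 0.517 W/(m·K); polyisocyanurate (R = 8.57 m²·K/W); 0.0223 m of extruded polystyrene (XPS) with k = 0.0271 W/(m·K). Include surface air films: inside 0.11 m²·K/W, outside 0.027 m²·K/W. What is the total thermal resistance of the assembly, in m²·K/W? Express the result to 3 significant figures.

9.57 m²·K/W

0.0186/0.517 = 0.03598
0.0223/0.0271 = 0.8229
R_total = 0.11 + 0.03598 + 8.57 + 0.8229 + 0.027 = 9.566 m²·K/W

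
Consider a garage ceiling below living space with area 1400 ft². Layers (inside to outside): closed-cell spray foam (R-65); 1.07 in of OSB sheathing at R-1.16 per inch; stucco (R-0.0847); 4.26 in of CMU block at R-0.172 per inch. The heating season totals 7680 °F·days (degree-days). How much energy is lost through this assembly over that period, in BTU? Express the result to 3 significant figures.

1.07 × 1.16 = 1.241
4.26 × 0.172 = 0.7327
R_total = 65 + 1.241 + 0.0847 + 0.7327 = 67.06 ft²·°F·h/BTU
E = A × HDD × 24 / R = 1400 × 7680 × 24 / 67.06 = 3848000 BTU

3850000 BTU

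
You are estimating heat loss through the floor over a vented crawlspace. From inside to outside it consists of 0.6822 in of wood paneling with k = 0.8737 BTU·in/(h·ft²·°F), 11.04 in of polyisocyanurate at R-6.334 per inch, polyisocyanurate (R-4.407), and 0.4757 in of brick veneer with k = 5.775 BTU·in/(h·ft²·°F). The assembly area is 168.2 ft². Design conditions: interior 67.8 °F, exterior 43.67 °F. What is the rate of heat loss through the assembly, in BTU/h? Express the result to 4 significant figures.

53.97 BTU/h

0.6822/0.8737 = 0.78082
11.04 × 6.334 = 69.927
0.4757/5.775 = 0.082372
R_total = 0.78082 + 69.927 + 4.407 + 0.082372 = 75.198 ft²·°F·h/BTU
Q = A·ΔT/R = 168.2 × (67.8 − 43.67) / 75.198 = 53.973 BTU/h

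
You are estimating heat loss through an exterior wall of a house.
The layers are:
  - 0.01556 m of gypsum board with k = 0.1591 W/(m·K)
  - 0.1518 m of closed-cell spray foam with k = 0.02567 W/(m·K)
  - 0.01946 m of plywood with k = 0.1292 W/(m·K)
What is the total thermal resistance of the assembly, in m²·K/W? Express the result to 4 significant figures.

6.162 m²·K/W

0.01556/0.1591 = 0.0978
0.1518/0.02567 = 5.9135
0.01946/0.1292 = 0.15062
R_total = 0.0978 + 5.9135 + 0.15062 = 6.1619 m²·K/W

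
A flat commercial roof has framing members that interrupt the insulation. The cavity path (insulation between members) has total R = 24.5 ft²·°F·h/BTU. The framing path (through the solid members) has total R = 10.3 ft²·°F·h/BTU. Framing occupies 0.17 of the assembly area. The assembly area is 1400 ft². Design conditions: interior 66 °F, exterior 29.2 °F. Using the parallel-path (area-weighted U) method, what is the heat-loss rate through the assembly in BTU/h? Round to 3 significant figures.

2600 BTU/h

U_eff = 0.83/24.5 + 0.17/10.3 = 0.03388 + 0.0165 = 0.05038
R_eff = 1/U_eff = 19.85 ft²·°F·h/BTU
Q = 1400 × (66 − 29.2) / 19.85 = 2596 BTU/h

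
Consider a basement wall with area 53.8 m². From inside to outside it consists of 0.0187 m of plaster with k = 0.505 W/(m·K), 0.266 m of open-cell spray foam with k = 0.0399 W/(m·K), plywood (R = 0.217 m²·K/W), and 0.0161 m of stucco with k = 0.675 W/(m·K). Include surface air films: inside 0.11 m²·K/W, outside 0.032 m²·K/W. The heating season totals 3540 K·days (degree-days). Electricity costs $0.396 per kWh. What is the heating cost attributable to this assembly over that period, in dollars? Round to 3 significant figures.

255 dollars

0.0187/0.505 = 0.03703
0.266/0.0399 = 6.667
0.0161/0.675 = 0.02385
R_total = 0.11 + 0.03703 + 6.667 + 0.217 + 0.02385 + 0.032 = 7.087 m²·K/W
E = A × HDD × 24 / R / 1000 = 53.8 × 3540 × 24 / 7.087 / 1000 = 645 kWh
Cost = 645 × 0.396 = $255.4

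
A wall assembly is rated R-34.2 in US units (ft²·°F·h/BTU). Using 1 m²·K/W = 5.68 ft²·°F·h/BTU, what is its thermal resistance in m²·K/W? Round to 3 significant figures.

R_SI = 34.2/5.68 = 6.021

6.02 m²·K/W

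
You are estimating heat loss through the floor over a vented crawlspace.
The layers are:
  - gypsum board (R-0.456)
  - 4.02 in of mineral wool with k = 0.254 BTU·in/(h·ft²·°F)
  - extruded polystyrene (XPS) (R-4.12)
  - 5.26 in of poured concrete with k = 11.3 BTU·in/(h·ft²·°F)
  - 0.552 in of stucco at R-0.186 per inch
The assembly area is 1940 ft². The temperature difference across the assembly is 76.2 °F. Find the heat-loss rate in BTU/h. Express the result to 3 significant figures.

4.02/0.254 = 15.83
5.26/11.3 = 0.4655
0.552 × 0.186 = 0.1027
R_total = 0.456 + 15.83 + 4.12 + 0.4655 + 0.1027 = 20.97 ft²·°F·h/BTU
Q = A·ΔT/R = 1940 × 76.2 / 20.97 = 7049 BTU/h

7050 BTU/h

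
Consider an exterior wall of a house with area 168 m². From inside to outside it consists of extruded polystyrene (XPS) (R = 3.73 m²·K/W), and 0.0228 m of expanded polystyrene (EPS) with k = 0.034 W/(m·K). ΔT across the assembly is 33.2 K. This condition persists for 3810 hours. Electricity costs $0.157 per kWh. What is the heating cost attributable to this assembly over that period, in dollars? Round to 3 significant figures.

758 dollars

0.0228/0.034 = 0.6706
R_total = 3.73 + 0.6706 = 4.401 m²·K/W
Q = 168 × 33.2 / 4.401 = 1267 W
E = 1267 W × 3810 h / 1000 = 4829 kWh
Cost = 4829 × 0.157 = $758.2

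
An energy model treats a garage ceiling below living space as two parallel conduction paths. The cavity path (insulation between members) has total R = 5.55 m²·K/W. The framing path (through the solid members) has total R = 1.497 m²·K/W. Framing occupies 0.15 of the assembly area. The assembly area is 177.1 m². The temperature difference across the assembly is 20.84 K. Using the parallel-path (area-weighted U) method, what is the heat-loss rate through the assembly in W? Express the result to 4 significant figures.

U_eff = 0.85/5.55 + 0.15/1.497 = 0.15315 + 0.1002 = 0.25335
R_eff = 1/U_eff = 3.9471 m²·K/W
Q = 177.1 × 20.84 / 3.9471 = 935.07 W

935.1 W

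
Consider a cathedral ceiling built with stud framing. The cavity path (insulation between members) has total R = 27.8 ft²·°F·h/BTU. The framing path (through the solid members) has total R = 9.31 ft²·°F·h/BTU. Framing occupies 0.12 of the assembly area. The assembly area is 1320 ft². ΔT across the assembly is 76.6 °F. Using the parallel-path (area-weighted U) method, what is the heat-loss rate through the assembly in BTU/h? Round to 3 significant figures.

4500 BTU/h

U_eff = 0.88/27.8 + 0.12/9.31 = 0.03165 + 0.01289 = 0.04454
R_eff = 1/U_eff = 22.45 ft²·°F·h/BTU
Q = 1320 × 76.6 / 22.45 = 4504 BTU/h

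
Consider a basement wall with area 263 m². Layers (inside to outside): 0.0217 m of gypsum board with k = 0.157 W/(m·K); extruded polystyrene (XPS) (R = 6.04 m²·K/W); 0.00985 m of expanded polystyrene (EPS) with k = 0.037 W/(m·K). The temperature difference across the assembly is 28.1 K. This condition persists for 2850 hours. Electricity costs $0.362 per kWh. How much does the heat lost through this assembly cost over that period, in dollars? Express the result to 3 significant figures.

0.0217/0.157 = 0.1382
0.00985/0.037 = 0.2662
R_total = 0.1382 + 6.04 + 0.2662 = 6.444 m²·K/W
Q = 263 × 28.1 / 6.444 = 1147 W
E = 1147 W × 2850 h / 1000 = 3268 kWh
Cost = 3268 × 0.362 = $1183

1180 dollars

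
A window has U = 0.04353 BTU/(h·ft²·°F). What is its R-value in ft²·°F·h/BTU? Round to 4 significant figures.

22.97 ft²·°F·h/BTU

R = 1/U = 1/0.04353 = 22.973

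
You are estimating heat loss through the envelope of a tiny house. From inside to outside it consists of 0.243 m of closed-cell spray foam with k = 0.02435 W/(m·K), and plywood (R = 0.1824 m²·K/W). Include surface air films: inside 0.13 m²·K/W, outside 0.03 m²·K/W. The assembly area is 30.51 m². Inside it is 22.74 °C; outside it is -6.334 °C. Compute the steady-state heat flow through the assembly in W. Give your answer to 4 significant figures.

0.243/0.02435 = 9.9795
R_total = 0.13 + 9.9795 + 0.1824 + 0.03 = 10.322 m²·K/W
Q = A·ΔT/R = 30.51 × (22.74 − (-6.334)) / 10.322 = 85.939 W

85.94 W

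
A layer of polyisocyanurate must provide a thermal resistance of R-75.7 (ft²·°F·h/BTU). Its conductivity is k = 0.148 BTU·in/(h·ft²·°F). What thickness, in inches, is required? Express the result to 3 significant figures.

11.2 in

L = R × k = 75.7 × 0.148 = 11.2 in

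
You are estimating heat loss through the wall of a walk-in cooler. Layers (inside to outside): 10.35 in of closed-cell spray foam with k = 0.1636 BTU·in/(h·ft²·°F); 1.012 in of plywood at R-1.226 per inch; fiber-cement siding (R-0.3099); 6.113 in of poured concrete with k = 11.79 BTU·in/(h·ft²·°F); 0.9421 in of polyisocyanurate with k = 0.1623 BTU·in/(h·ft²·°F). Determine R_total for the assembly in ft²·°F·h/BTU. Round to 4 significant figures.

71.14 ft²·°F·h/BTU

10.35/0.1636 = 63.264
1.012 × 1.226 = 1.2407
6.113/11.79 = 0.51849
0.9421/0.1623 = 5.8047
R_total = 63.264 + 1.2407 + 0.3099 + 0.51849 + 5.8047 = 71.138 ft²·°F·h/BTU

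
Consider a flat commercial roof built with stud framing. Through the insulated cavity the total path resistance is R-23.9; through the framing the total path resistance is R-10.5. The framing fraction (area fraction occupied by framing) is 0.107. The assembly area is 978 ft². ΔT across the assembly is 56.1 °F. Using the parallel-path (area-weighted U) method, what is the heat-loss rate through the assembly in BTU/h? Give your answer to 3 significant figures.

2610 BTU/h

U_eff = 0.893/23.9 + 0.107/10.5 = 0.03736 + 0.01019 = 0.04755
R_eff = 1/U_eff = 21.03 ft²·°F·h/BTU
Q = 978 × 56.1 / 21.03 = 2609 BTU/h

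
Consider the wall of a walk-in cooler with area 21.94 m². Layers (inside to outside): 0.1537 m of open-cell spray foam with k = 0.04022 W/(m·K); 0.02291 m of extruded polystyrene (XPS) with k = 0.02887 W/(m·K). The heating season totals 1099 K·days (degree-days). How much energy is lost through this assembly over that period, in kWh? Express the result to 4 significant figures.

0.1537/0.04022 = 3.8215
0.02291/0.02887 = 0.79356
R_total = 3.8215 + 0.79356 = 4.615 m²·K/W
E = A × HDD × 24 / R / 1000 = 21.94 × 1099 × 24 / 4.615 / 1000 = 125.39 kWh

125.4 kWh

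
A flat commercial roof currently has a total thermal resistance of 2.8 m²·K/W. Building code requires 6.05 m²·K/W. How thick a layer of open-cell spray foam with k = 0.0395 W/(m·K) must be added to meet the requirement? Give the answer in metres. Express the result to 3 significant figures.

0.128 m

ΔR = 6.05 − 2.8 = 3.25 m²·K/W
L = ΔR × k = 3.25 × 0.0395 = 0.1284 m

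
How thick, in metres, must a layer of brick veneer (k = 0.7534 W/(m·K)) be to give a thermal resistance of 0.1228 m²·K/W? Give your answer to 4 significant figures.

0.09252 m

L = R·k = 0.1228 × 0.7534 = 0.092518 m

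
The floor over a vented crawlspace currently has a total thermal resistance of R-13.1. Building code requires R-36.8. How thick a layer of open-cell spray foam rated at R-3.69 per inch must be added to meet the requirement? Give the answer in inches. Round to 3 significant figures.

ΔR = 36.8 − 13.1 = 23.7 ft²·°F·h/BTU
L = ΔR / (R/in) = 23.7/3.69 = 6.423 in

6.42 in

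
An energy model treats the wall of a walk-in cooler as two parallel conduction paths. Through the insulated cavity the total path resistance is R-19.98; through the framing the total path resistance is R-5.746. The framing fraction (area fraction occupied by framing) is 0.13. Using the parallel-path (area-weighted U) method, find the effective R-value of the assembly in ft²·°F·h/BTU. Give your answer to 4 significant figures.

U_eff = 0.87/19.98 + 0.13/5.746 = 0.043544 + 0.022624 = 0.066168
R_eff = 1/U_eff = 15.113 ft²·°F·h/BTU

15.11 ft²·°F·h/BTU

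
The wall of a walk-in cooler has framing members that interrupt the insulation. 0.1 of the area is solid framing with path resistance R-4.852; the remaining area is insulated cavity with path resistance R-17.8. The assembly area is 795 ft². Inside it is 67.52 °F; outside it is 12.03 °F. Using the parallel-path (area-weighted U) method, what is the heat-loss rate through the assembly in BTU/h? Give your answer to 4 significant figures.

U_eff = 0.9/17.8 + 0.1/4.852 = 0.050562 + 0.02061 = 0.071172
R_eff = 1/U_eff = 14.05 ft²·°F·h/BTU
Q = 795 × (67.52 − 12.03) / 14.05 = 3139.7 BTU/h

3140 BTU/h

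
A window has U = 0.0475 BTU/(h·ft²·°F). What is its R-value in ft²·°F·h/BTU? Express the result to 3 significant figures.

R = 1/U = 1/0.0475 = 21.05

21.1 ft²·°F·h/BTU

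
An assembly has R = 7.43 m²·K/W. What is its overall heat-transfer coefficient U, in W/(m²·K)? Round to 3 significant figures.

U = 1/R = 1/7.43 = 0.1346

0.135 W/(m²·K)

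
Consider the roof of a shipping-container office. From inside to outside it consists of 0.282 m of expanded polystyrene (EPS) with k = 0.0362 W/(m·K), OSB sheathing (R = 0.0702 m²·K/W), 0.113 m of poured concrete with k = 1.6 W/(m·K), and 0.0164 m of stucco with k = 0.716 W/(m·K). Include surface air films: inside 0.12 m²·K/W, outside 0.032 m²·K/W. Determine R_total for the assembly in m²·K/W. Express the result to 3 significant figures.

8.11 m²·K/W

0.282/0.0362 = 7.79
0.113/1.6 = 0.07062
0.0164/0.716 = 0.02291
R_total = 0.12 + 7.79 + 0.0702 + 0.07062 + 0.02291 + 0.032 = 8.106 m²·K/W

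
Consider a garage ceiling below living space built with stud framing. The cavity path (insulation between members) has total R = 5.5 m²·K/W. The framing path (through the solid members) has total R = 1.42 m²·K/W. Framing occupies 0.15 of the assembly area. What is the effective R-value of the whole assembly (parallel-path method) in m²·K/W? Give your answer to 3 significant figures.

U_eff = 0.85/5.5 + 0.15/1.42 = 0.1545 + 0.1056 = 0.2602
R_eff = 1/U_eff = 3.844 m²·K/W

3.84 m²·K/W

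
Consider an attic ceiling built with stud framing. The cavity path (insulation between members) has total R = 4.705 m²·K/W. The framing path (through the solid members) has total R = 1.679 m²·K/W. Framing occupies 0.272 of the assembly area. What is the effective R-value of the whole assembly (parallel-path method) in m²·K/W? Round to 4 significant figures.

U_eff = 0.728/4.705 + 0.272/1.679 = 0.15473 + 0.162 = 0.31673
R_eff = 1/U_eff = 3.1573 m²·K/W

3.157 m²·K/W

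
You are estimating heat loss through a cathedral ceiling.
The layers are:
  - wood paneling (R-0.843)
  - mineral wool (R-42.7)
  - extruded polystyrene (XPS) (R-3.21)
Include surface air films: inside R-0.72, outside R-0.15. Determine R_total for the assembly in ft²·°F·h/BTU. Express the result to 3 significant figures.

R_total = 0.72 + 0.843 + 42.7 + 3.21 + 0.15 = 47.62 ft²·°F·h/BTU

47.6 ft²·°F·h/BTU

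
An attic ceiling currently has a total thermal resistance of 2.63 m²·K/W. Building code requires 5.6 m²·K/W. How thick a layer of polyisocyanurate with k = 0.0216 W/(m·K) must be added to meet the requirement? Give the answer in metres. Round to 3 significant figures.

ΔR = 5.6 − 2.63 = 2.97 m²·K/W
L = ΔR × k = 2.97 × 0.0216 = 0.06415 m

0.0642 m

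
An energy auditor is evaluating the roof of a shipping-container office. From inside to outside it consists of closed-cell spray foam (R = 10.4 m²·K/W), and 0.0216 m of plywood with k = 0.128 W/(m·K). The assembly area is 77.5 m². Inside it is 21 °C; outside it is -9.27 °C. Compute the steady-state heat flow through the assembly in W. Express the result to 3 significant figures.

222 W

0.0216/0.128 = 0.1688
R_total = 10.4 + 0.1688 = 10.57 m²·K/W
Q = A·ΔT/R = 77.5 × (21 − (-9.27)) / 10.57 = 222 W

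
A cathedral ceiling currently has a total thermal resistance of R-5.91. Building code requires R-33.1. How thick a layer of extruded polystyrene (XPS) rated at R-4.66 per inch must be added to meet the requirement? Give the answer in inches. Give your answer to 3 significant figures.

5.83 in

ΔR = 33.1 − 5.91 = 27.19 ft²·°F·h/BTU
L = ΔR / (R/in) = 27.19/4.66 = 5.835 in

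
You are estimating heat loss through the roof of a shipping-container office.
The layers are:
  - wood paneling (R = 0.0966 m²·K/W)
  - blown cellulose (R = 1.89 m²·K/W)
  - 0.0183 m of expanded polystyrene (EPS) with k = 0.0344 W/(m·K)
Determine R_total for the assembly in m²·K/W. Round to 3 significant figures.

0.0183/0.0344 = 0.532
R_total = 0.0966 + 1.89 + 0.532 = 2.519 m²·K/W

2.52 m²·K/W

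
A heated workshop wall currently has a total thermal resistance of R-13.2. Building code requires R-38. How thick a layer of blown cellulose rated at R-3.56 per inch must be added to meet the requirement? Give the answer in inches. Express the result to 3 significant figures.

ΔR = 38 − 13.2 = 24.8 ft²·°F·h/BTU
L = ΔR / (R/in) = 24.8/3.56 = 6.966 in

6.97 in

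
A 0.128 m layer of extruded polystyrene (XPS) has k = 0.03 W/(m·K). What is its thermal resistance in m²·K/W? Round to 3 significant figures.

4.27 m²·K/W

R = L/k = 0.128/0.03 = 4.267 m²·K/W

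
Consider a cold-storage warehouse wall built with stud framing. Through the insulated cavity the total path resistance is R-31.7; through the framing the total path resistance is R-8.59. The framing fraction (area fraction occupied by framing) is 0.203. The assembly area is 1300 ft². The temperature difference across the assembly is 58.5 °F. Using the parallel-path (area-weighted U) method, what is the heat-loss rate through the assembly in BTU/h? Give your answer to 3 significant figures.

U_eff = 0.797/31.7 + 0.203/8.59 = 0.02514 + 0.02363 = 0.04877
R_eff = 1/U_eff = 20.5 ft²·°F·h/BTU
Q = 1300 × 58.5 / 20.5 = 3709 BTU/h

3710 BTU/h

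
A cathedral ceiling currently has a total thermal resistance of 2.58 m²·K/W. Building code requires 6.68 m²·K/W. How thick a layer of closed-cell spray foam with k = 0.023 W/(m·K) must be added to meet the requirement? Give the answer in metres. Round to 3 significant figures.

0.0943 m

ΔR = 6.68 − 2.58 = 4.1 m²·K/W
L = ΔR × k = 4.1 × 0.023 = 0.0943 m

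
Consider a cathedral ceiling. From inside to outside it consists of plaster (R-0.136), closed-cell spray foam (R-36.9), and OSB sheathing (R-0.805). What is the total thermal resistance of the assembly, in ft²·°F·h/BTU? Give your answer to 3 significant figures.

37.8 ft²·°F·h/BTU

R_total = 0.136 + 36.9 + 0.805 = 37.84 ft²·°F·h/BTU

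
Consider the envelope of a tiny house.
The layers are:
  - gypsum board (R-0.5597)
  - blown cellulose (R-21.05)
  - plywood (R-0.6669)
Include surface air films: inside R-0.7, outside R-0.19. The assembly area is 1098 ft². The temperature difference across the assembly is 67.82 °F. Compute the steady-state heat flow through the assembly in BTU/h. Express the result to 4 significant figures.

3214 BTU/h

R_total = 0.7 + 0.5597 + 21.05 + 0.6669 + 0.19 = 23.167 ft²·°F·h/BTU
Q = A·ΔT/R = 1098 × 67.82 / 23.167 = 3214.4 BTU/h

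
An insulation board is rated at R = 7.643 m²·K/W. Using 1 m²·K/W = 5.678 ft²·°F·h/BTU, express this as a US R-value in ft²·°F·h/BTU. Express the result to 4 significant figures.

R_US = 7.643 × 5.678 = 43.397

43.40 ft²·°F·h/BTU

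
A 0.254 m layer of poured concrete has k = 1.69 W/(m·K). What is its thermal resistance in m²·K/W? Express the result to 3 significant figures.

R = L/k = 0.254/1.69 = 0.1503 m²·K/W

0.150 m²·K/W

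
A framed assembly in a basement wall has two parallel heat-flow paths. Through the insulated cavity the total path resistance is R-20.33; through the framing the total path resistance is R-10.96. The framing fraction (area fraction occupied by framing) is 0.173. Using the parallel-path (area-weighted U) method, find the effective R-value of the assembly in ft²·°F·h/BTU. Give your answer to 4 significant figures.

17.71 ft²·°F·h/BTU

U_eff = 0.827/20.33 + 0.173/10.96 = 0.040679 + 0.015785 = 0.056463
R_eff = 1/U_eff = 17.711 ft²·°F·h/BTU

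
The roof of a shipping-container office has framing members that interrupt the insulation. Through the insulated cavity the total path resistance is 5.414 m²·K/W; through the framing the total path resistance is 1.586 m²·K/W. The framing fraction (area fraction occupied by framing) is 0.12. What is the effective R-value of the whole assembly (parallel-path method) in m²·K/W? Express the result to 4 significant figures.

U_eff = 0.88/5.414 + 0.12/1.586 = 0.16254 + 0.075662 = 0.2382
R_eff = 1/U_eff = 4.1981 m²·K/W

4.198 m²·K/W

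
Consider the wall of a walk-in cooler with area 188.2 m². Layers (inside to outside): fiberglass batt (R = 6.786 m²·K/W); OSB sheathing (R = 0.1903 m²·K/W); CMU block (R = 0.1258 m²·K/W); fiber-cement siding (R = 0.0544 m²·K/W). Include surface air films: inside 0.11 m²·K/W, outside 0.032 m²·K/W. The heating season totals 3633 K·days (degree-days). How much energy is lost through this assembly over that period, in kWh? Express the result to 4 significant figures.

R_total = 0.11 + 6.786 + 0.1903 + 0.1258 + 0.0544 + 0.032 = 7.2985 m²·K/W
E = A × HDD × 24 / R / 1000 = 188.2 × 3633 × 24 / 7.2985 / 1000 = 2248.3 kWh

2248 kWh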